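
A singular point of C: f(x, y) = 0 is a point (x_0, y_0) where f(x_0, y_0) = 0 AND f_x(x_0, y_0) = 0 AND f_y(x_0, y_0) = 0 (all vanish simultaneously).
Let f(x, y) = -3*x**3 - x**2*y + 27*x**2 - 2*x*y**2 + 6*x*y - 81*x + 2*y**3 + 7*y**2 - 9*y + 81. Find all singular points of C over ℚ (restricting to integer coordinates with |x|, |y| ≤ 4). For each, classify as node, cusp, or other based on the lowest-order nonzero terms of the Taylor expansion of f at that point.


Singular points: {(3, 0)}; classification: cusp.

Compute partial derivatives:
  f_x = -9*x**2 - 2*x*y + 54*x - 2*y**2 + 6*y - 81.
  f_y = -x**2 - 4*x*y + 6*x + 6*y**2 + 14*y - 9.
Scan x_0 ∈ {−4, ..., 4}. For each x_0, f_y(x_0, y) is a polynomial in y; find its integer roots y ∈ {−4, ..., 4}, then test f_x and f at those candidates.
  x = -4: f_y(-4, y) = 6*y**2 + 30*y - 49; no integer root y with |y| ≤ 4.
  x = -3: f_y(-3, y) = 6*y**2 + 26*y - 36; no integer root y with |y| ≤ 4.
  x = -2: f_y(-2, y) = 6*y**2 + 22*y - 25; no integer root y with |y| ≤ 4.
  x = -1: f_y(-1, y) = 6*y**2 + 18*y - 16; no integer root y with |y| ≤ 4.
  x = 0: f_y(0, y) = 6*y**2 + 14*y - 9; no integer root y with |y| ≤ 4.
  x = 1: f_y(1, y) = 6*y**2 + 10*y - 4; vanishes at y ∈ {-2}. (1, -2): f_x = -52 ≠ 0.
  x = 2: f_y(2, y) = 6*y**2 + 6*y - 1; no integer root y with |y| ≤ 4.
  x = 3: f_y(3, y) = 6*y**2 + 2*y; vanishes at y ∈ {0}. (3, 0): f_x = 0, f = 0 — SINGULAR.
  x = 4: f_y(4, y) = 6*y**2 - 2*y - 1; no integer root y with |y| ≤ 4.
Only singular point on the grid: (3, 0).
Classify: substitute x = 3 + u, y = 0 + v and expand: f = -3*u**3 - u**2*v - 2*u*v**2 + 2*v**3 + v**2.
No constant or linear terms (consistent with a singular point). Quadratic part: v**2. Cubic part: -3*u**3 - u**2*v - 2*u*v**2 + 2*v**3.
The quadratic part v**2 is a perfect square, so there is a single (double) tangent line v = 0, i.e. y = 0. Restricting the cubic part to that line (v = 0) leaves -3*u**3 ≠ 0, so f is not divisible by v and the branch is v² ≈ 3*u**3 to lowest order — this is a cusp.
Classification: cusp.


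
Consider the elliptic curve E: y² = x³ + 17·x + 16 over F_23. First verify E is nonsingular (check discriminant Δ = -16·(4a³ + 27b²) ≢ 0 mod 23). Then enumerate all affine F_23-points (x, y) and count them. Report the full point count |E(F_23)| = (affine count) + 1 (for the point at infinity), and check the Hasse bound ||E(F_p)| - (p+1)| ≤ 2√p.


Affine points = {(0, 4), (0, 19), (2, 9), (2, 14), (3, 5), (3, 18), (6, 9), (6, 14), (7, 8), (7, 15), (9, 1), (9, 22), (10, 6), (10, 17), (11, 4), (11, 19), (12, 4), (12, 19), (14, 10), (14, 13), (15, 9), (15, 14), (18, 6), (18, 17)}; affine count = 24; |E(F_23)| = 25.

Discriminant check: Δ ∝ 4a³ + 27b² = 4·17³ + 27·16² = 4·4913 + 27·256 ≡ 22 (mod 23). Nonzero ⇒ E is nonsingular.
For each x ∈ F_23, compute rhs = x³ + 17·x + 16 mod 23, then count y ∈ F_23 with y² ≡ rhs.
  x = 0: rhs = 16, matching y values: 4, 19 (2 points).
  x = 1: rhs = 11, matching y values: none (0 points).
  x = 2: rhs = 12, matching y values: 9, 14 (2 points).
  x = 3: rhs = 2, matching y values: 5, 18 (2 points).
  x = 4: rhs = 10, matching y values: none (0 points).
  x = 5: rhs = 19, matching y values: none (0 points).
  x = 6: rhs = 12, matching y values: 9, 14 (2 points).
  x = 7: rhs = 18, matching y values: 8, 15 (2 points).
  x = 8: rhs = 20, matching y values: none (0 points).
  x = 9: rhs = 1, matching y values: 1, 22 (2 points).
  x = 10: rhs = 13, matching y values: 6, 17 (2 points).
  x = 11: rhs = 16, matching y values: 4, 19 (2 points).
  x = 12: rhs = 16, matching y values: 4, 19 (2 points).
  x = 13: rhs = 19, matching y values: none (0 points).
  x = 14: rhs = 8, matching y values: 10, 13 (2 points).
  x = 15: rhs = 12, matching y values: 9, 14 (2 points).
  x = 16: rhs = 14, matching y values: none (0 points).
  x = 17: rhs = 20, matching y values: none (0 points).
  x = 18: rhs = 13, matching y values: 6, 17 (2 points).
  x = 19: rhs = 22, matching y values: none (0 points).
  x = 20: rhs = 7, matching y values: none (0 points).
  x = 21: rhs = 20, matching y values: none (0 points).
  x = 22: rhs = 21, matching y values: none (0 points).
Total affine count: 24.
Full point count |E(F_23)| = 24 + 1 = 25.
Hasse bound: |25 − (23+1)| = |1| = 1 ≤ 2√23 ≈ 9.5917 ✓.


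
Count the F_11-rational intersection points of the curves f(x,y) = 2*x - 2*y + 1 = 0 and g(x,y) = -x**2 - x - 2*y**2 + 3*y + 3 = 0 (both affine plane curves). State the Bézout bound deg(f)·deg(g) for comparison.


Common zeros: {(4, 10), (7, 2)}; count = 2; Bézout bound = 2.

deg(f) = 1, deg(g) = 2, so Bézout bound = 2.
Scan x ∈ F_11. For each x, list the y ∈ F_11 with f(x, y) ≡ 0 and those with g(x, y) ≡ 0 (mod 11); the common zeros in that column are the intersection.
  x = 0: f ≡ 0 at y ∈ {6}; g ≡ 0 at y ∈ {9}; common: ∅.
  x = 1: f ≡ 0 at y ∈ {7}; g ≡ 0 at y ∈ ∅; common: ∅.
  x = 2: f ≡ 0 at y ∈ {8}; g ≡ 0 at y ∈ ∅; common: ∅.
  x = 3: f ≡ 0 at y ∈ {9}; g ≡ 0 at y ∈ {2, 5}; common: ∅.
  x = 4: f ≡ 0 at y ∈ {10}; g ≡ 0 at y ∈ {8, 10}; common: {10}.
  x = 5: f ≡ 0 at y ∈ {0}; g ≡ 0 at y ∈ ∅; common: ∅.
  x = 6: f ≡ 0 at y ∈ {1}; g ≡ 0 at y ∈ {8, 10}; common: ∅.
  x = 7: f ≡ 0 at y ∈ {2}; g ≡ 0 at y ∈ {2, 5}; common: {2}.
  x = 8: f ≡ 0 at y ∈ {3}; g ≡ 0 at y ∈ ∅; common: ∅.
  x = 9: f ≡ 0 at y ∈ {4}; g ≡ 0 at y ∈ ∅; common: ∅.
  x = 10: f ≡ 0 at y ∈ {5}; g ≡ 0 at y ∈ {9}; common: ∅.
Collecting: common zeros = {(4, 10), (7, 2)}, so the count is 2.
Comparison with the Bézout bound: 2 ≤ 2 = deg(f)·deg(g), as expected for curves with no common component (the bound is attained).


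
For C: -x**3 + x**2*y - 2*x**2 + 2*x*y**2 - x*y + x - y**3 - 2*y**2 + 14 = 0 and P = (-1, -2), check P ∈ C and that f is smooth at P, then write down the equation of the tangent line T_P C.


Tangent line at P: 16*x + 6*y + 28 = 0.

Step 1: f(-1, -2) = 0, so P lies on C.
Step 2: partial derivatives
  f_x(x, y) = -3*x**2 + 2*x*y - 4*x + 2*y**2 - y + 1, f_y(x, y) = x**2 + 4*x*y - x - 3*y**2 - 4*y.
  f_x(P) = 16, f_y(P) = 6 (gradient nonzero, so P is smooth).
Step 3: tangent line at P: 16·(x − -1) + 6·(y − -2) = 0.
Expanding: 16*x + 6*y + 28 = 0.


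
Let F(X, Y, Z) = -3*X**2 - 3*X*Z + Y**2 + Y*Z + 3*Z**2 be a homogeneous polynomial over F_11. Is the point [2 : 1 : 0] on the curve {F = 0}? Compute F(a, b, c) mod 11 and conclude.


F(2,1,0) ≡ 0 (mod 11); P is on the curve.

Evaluate F(2, 1, 0) term-by-term (mod 11).
  -3*X**2 ↦ -3·4·1·1 = -12
  -3*X*Z ↦ -3·2·1·0 = 0
  Y**2 ↦ 1·1·1·1 = 1
  Y*Z ↦ 1·1·1·0 = 0
  3*Z**2 ↦ 3·1·1·0 = 0
Sum: F(2, 1, 0) = (-12) + (0) + (1) + (0) + (0) = -11.
Reducing mod 11: -11 ≡ 0 (mod 11).
Since F(a, b, c) ≡ 0 (mod 11), P lies on the curve.


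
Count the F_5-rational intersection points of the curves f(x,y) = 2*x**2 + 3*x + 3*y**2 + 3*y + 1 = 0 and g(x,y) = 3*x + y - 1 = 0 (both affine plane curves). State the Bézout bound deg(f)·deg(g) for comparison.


Common zeros: {(2, 0), (4, 4)}; count = 2; Bézout bound = 2.

deg(f) = 2, deg(g) = 1, so Bézout bound = 2.
Scan x ∈ F_5. For each x, list the y ∈ F_5 with f(x, y) ≡ 0 and those with g(x, y) ≡ 0 (mod 5); the common zeros in that column are the intersection.
  x = 0: f ≡ 0 at y ∈ ∅; g ≡ 0 at y ∈ {1}; common: ∅.
  x = 1: f ≡ 0 at y ∈ ∅; g ≡ 0 at y ∈ {3}; common: ∅.
  x = 2: f ≡ 0 at y ∈ {0, 4}; g ≡ 0 at y ∈ {0}; common: {0}.
  x = 3: f ≡ 0 at y ∈ ∅; g ≡ 0 at y ∈ {2}; common: ∅.
  x = 4: f ≡ 0 at y ∈ {0, 4}; g ≡ 0 at y ∈ {4}; common: {4}.
Collecting: common zeros = {(2, 0), (4, 4)}, so the count is 2.
Comparison with the Bézout bound: 2 ≤ 2 = deg(f)·deg(g), as expected for curves with no common component (the bound is attained).


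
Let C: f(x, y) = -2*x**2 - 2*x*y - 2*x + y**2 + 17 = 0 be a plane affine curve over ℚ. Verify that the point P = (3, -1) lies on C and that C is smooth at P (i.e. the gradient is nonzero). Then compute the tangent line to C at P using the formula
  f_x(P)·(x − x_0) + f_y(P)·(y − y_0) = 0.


Tangent line at P: -12*x - 8*y + 28 = 0.

Step 1: f(3, -1) = 0, so P lies on C.
Step 2: partial derivatives
  f_x(x, y) = -4*x - 2*y - 2, f_y(x, y) = -2*x + 2*y.
  f_x(P) = -12, f_y(P) = -8 (gradient nonzero, so P is smooth).
Step 3: tangent line at P: -12·(x − 3) + -8·(y − -1) = 0.
Expanding: -12*x - 8*y + 28 = 0.


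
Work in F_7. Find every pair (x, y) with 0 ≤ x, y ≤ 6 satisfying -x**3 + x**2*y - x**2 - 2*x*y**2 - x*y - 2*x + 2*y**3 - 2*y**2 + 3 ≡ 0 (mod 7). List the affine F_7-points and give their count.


Affine F_7-points: {(0, 5), (1, 4), (1, 6), (2, 3), (5, 1)}; count = 5.

For each of the 49 pairs (x, y) ∈ F_7², evaluate f(x, y) mod 7. Record the zeros.
  x = 0: [0↦3, 1↦3, 2↦4, 3↦4, 4↦1, 5↦0, 6↦6]  zeros at y ∈ {5}
  x = 1: [0↦6, 1↦4, 2↦6, 3↦3, 4↦0, 5↦2, 6↦0]  zeros at y ∈ {4, 6}
  x = 2: [0↦1, 1↦6, 2↦4, 3↦0, 4↦6, 5↦6, 6↦5]  zeros at y ∈ {3}
  x = 3: [0↦3, 1↦3, 2↦6, 3↦3, 4↦6, 5↦6, 6↦1]  zeros at y ∈ ∅
  x = 4: [0↦6, 1↦3, 2↦6, 3↦6, 4↦1, 5↦3, 6↦3]  zeros at y ∈ ∅
  x = 5: [0↦4, 1↦0, 2↦5, 3↦3, 4↦6, 5↦5, 6↦5]  zeros at y ∈ {1}
  x = 6: [0↦5, 1↦2, 2↦4, 3↦2, 4↦1, 5↦6, 6↦1]  zeros at y ∈ ∅
Collecting zeros: affine points = {(0, 5), (1, 4), (1, 6), (2, 3), (5, 1)}.
Total count |C(F_7)_aff| = 5.


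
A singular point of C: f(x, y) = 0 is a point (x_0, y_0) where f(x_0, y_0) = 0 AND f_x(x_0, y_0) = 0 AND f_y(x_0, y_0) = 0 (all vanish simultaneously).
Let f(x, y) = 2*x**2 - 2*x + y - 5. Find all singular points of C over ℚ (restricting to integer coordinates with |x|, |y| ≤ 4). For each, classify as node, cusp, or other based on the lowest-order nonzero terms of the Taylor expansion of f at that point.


No singular points in the scanned grid; C is smooth there.

Compute partial derivatives:
  f_x = 4*x - 2.
  f_y = 1.
f_y = 1 is a nonzero constant, so f_y never vanishes: no point (x, y) can satisfy f = f_x = f_y = 0. In particular no (x, y) ∈ {−4, ..., 4}² is singular; the curve is smooth.


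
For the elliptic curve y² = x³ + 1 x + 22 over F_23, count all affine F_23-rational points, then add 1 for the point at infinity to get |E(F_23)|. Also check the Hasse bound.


Affine points = {(1, 1), (1, 22), (2, 3), (2, 20), (3, 11), (3, 12), (7, 2), (7, 21), (8, 6), (8, 17), (9, 1), (9, 22), (13, 1), (13, 22), (15, 10), (15, 13), (19, 0), (21, 9), (21, 14)}; affine count = 19; |E(F_23)| = 20.

Discriminant check: Δ ∝ 4a³ + 27b² = 4·1³ + 27·22² = 4·1 + 27·484 ≡ 8 (mod 23). Nonzero ⇒ E is nonsingular.
For each x ∈ F_23, compute rhs = x³ + 1·x + 22 mod 23, then count y ∈ F_23 with y² ≡ rhs.
  x = 0: rhs = 22, matching y values: none (0 points).
  x = 1: rhs = 1, matching y values: 1, 22 (2 points).
  x = 2: rhs = 9, matching y values: 3, 20 (2 points).
  x = 3: rhs = 6, matching y values: 11, 12 (2 points).
  x = 4: rhs = 21, matching y values: none (0 points).
  x = 5: rhs = 14, matching y values: none (0 points).
  x = 6: rhs = 14, matching y values: none (0 points).
  x = 7: rhs = 4, matching y values: 2, 21 (2 points).
  x = 8: rhs = 13, matching y values: 6, 17 (2 points).
  x = 9: rhs = 1, matching y values: 1, 22 (2 points).
  x = 10: rhs = 20, matching y values: none (0 points).
  x = 11: rhs = 7, matching y values: none (0 points).
  x = 12: rhs = 14, matching y values: none (0 points).
  x = 13: rhs = 1, matching y values: 1, 22 (2 points).
  x = 14: rhs = 20, matching y values: none (0 points).
  x = 15: rhs = 8, matching y values: 10, 13 (2 points).
  x = 16: rhs = 17, matching y values: none (0 points).
  x = 17: rhs = 7, matching y values: none (0 points).
  x = 18: rhs = 7, matching y values: none (0 points).
  x = 19: rhs = 0, matching y values: 0 (1 points).
  x = 20: rhs = 15, matching y values: none (0 points).
  x = 21: rhs = 12, matching y values: 9, 14 (2 points).
  x = 22: rhs = 20, matching y values: none (0 points).
Total affine count: 19.
Full point count |E(F_23)| = 19 + 1 = 20.
Hasse bound: |20 − (23+1)| = |-4| = 4 ≤ 2√23 ≈ 9.5917 ✓.


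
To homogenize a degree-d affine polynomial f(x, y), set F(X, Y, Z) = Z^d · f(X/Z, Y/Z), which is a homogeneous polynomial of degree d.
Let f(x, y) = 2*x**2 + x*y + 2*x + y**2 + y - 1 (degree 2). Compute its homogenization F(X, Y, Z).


F(X, Y, Z) = 2*X**2 + X*Y + 2*X*Z + Y**2 + Y*Z - Z**2

deg(f) = 2.
Substitute x = X/Z, y = Y/Z into f, then multiply by Z^2.
  monomial 2·x^2·y^0 ↦ 2·X^2·Y^0·Z^0.
  monomial 1·x^1·y^1 ↦ 1·X^1·Y^1·Z^0.
  monomial 2·x^1·y^0 ↦ 2·X^1·Y^0·Z^1.
  monomial 1·x^0·y^2 ↦ 1·X^0·Y^2·Z^0.
  monomial 1·x^0·y^1 ↦ 1·X^0·Y^1·Z^1.
  monomial -1·x^0·y^0 ↦ -1·X^0·Y^0·Z^2.
Collecting: F(X, Y, Z) = 2*X**2 + X*Y + 2*X*Z + Y**2 + Y*Z - Z**2.


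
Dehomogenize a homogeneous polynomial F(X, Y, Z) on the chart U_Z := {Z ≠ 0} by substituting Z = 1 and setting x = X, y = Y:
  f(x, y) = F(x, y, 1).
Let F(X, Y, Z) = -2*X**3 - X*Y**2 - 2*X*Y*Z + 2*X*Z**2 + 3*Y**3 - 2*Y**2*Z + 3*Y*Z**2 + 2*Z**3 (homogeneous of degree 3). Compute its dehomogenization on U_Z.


f(x, y) = -2*x**3 - x*y**2 - 2*x*y + 2*x + 3*y**3 - 2*y**2 + 3*y + 2

On U_Z we set Z = 1. Each monomial c·X^i·Y^j·Z^k in F becomes c·x^i·y^j·1^k = c·x^i·y^j.
Substituting Z = 1: F(X, Y, 1) = -2*x**3 - x*y**2 - 2*x*y + 2*x + 3*y**3 - 2*y**2 + 3*y + 2.
Note: deg(f) ≤ deg(F) = 3; strict inequality happens when F is divisible by Z (lost terms).


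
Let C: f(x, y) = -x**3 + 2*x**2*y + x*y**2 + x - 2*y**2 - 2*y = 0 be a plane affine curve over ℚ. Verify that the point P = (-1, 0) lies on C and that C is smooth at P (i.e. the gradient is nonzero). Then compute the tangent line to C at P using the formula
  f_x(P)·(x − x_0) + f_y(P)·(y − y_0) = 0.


Tangent line at P: -2*x - 2 = 0.

Step 1: f(-1, 0) = 0, so P lies on C.
Step 2: partial derivatives
  f_x(x, y) = -3*x**2 + 4*x*y + y**2 + 1, f_y(x, y) = 2*x**2 + 2*x*y - 4*y - 2.
  f_x(P) = -2, f_y(P) = 0 (gradient nonzero, so P is smooth).
Step 3: tangent line at P: -2·(x − -1) + 0·(y − 0) = 0.
Expanding: -2*x - 2 = 0.


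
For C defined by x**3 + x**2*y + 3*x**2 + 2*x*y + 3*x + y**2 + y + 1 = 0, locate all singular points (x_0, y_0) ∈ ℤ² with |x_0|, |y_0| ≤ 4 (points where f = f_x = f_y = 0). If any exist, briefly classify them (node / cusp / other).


Singular points: {(-1, 0)}; classification: cusp.

Compute partial derivatives:
  f_x = 3*x**2 + 2*x*y + 6*x + 2*y + 3.
  f_y = x**2 + 2*x + 2*y + 1.
Scan x_0 ∈ {−4, ..., 4}. For each x_0, f_y(x_0, y) is a polynomial in y; find its integer roots y ∈ {−4, ..., 4}, then test f_x and f at those candidates.
  x = -4: f_y(-4, y) = 2*y + 9; no integer root y with |y| ≤ 4.
  x = -3: f_y(-3, y) = 2*y + 4; vanishes at y ∈ {-2}. (-3, -2): f_x = 20 ≠ 0.
  x = -2: f_y(-2, y) = 2*y + 1; no integer root y with |y| ≤ 4.
  x = -1: f_y(-1, y) = 2*y; vanishes at y ∈ {0}. (-1, 0): f_x = 0, f = 0 — SINGULAR.
  x = 0: f_y(0, y) = 2*y + 1; no integer root y with |y| ≤ 4.
  x = 1: f_y(1, y) = 2*y + 4; vanishes at y ∈ {-2}. (1, -2): f_x = 4 ≠ 0.
  x = 2: f_y(2, y) = 2*y + 9; no integer root y with |y| ≤ 4.
  x = 3: f_y(3, y) = 2*y + 16; no integer root y with |y| ≤ 4.
  x = 4: f_y(4, y) = 2*y + 25; no integer root y with |y| ≤ 4.
Only singular point on the grid: (-1, 0).
Classify: substitute x = -1 + u, y = 0 + v and expand: f = u**3 + u**2*v + v**2.
No constant or linear terms (consistent with a singular point). Quadratic part: v**2. Cubic part: u**3 + u**2*v.
The quadratic part v**2 is a perfect square, so there is a single (double) tangent line v = 0, i.e. y = 0. Restricting the cubic part to that line (v = 0) leaves u**3 ≠ 0, so f is not divisible by v and the branch is v² ≈ -u**3 to lowest order — this is a cusp.
Classification: cusp.


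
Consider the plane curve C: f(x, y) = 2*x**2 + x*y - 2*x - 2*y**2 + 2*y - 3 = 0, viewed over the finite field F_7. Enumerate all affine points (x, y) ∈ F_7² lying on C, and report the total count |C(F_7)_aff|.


Affine F_7-points: {(0, 2), (0, 6), (4, 0), (4, 3), (5, 1), (5, 6), (6, 1), (6, 3)}; count = 8.

For each of the 49 pairs (x, y) ∈ F_7², evaluate f(x, y) mod 7. Record the zeros.
  x = 0: [0↦4, 1↦4, 2↦0, 3↦6, 4↦1, 5↦6, 6↦0]  zeros at y ∈ {2, 6}
  x = 1: [0↦4, 1↦5, 2↦2, 3↦2, 4↦5, 5↦4, 6↦6]  zeros at y ∈ ∅
  x = 2: [0↦1, 1↦3, 2↦1, 3↦2, 4↦6, 5↦6, 6↦2]  zeros at y ∈ ∅
  x = 3: [0↦2, 1↦5, 2↦4, 3↦6, 4↦4, 5↦5, 6↦2]  zeros at y ∈ ∅
  x = 4: [0↦0, 1↦4, 2↦4, 3↦0, 4↦6, 5↦1, 6↦6]  zeros at y ∈ {0, 3}
  x = 5: [0↦2, 1↦0, 2↦1, 3↦5, 4↦5, 5↦1, 6↦0]  zeros at y ∈ {1, 6}
  x = 6: [0↦1, 1↦0, 2↦2, 3↦0, 4↦1, 5↦5, 6↦5]  zeros at y ∈ {1, 3}
Collecting zeros: affine points = {(0, 2), (0, 6), (4, 0), (4, 3), (5, 1), (5, 6), (6, 1), (6, 3)}.
Total count |C(F_7)_aff| = 8.


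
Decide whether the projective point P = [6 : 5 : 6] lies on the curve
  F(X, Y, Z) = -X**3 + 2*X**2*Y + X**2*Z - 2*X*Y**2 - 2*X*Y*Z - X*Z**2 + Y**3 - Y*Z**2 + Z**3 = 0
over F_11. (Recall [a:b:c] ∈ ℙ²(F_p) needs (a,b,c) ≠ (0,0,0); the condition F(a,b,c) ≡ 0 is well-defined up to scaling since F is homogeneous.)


F(6,5,6) ≡ 8 (mod 11); P is NOT on the curve.

Evaluate F(6, 5, 6) term-by-term (mod 11).
  -X**3 ↦ -1·216·1·1 = -216
  2*X**2*Y ↦ 2·36·5·1 = 360
  X**2*Z ↦ 1·36·1·6 = 216
  -2*X*Y**2 ↦ -2·6·25·1 = -300
  -2*X*Y*Z ↦ -2·6·5·6 = -360
  -X*Z**2 ↦ -1·6·1·36 = -216
  Y**3 ↦ 1·1·125·1 = 125
  -Y*Z**2 ↦ -1·1·5·36 = -180
  Z**3 ↦ 1·1·1·216 = 216
Sum: F(6, 5, 6) = (-216) + (360) + (216) + (-300) + (-360) + (-216) + (125) + (-180) + (216) = -355.
Reducing mod 11: -355 ≡ 8 (mod 11).
Since F(a, b, c) ≡ 8 ≠ 0 (mod 11), P does NOT lie on the curve.


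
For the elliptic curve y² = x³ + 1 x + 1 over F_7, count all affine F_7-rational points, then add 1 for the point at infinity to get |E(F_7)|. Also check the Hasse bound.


Affine points = {(0, 1), (0, 6), (2, 2), (2, 5)}; affine count = 4; |E(F_7)| = 5.

Discriminant check: Δ ∝ 4a³ + 27b² = 4·1³ + 27·1² = 4·1 + 27·1 ≡ 3 (mod 7). Nonzero ⇒ E is nonsingular.
For each x ∈ F_7, compute rhs = x³ + 1·x + 1 mod 7, then count y ∈ F_7 with y² ≡ rhs.
  x = 0: rhs = 1, matching y values: 1, 6 (2 points).
  x = 1: rhs = 3, matching y values: none (0 points).
  x = 2: rhs = 4, matching y values: 2, 5 (2 points).
  x = 3: rhs = 3, matching y values: none (0 points).
  x = 4: rhs = 6, matching y values: none (0 points).
  x = 5: rhs = 5, matching y values: none (0 points).
  x = 6: rhs = 6, matching y values: none (0 points).
Total affine count: 4.
Full point count |E(F_7)| = 4 + 1 = 5.
Hasse bound: |5 − (7+1)| = |-3| = 3 ≤ 2√7 ≈ 5.2915 ✓.


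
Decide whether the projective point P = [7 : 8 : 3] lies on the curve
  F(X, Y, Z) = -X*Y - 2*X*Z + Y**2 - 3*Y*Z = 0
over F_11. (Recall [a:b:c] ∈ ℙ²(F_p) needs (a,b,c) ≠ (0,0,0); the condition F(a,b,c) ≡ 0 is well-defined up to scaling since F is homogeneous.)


F(7,8,3) ≡ 4 (mod 11); P is NOT on the curve.

Evaluate F(7, 8, 3) term-by-term (mod 11).
  -X*Y ↦ -1·7·8·1 = -56
  -2*X*Z ↦ -2·7·1·3 = -42
  Y**2 ↦ 1·1·64·1 = 64
  -3*Y*Z ↦ -3·1·8·3 = -72
Sum: F(7, 8, 3) = (-56) + (-42) + (64) + (-72) = -106.
Reducing mod 11: -106 ≡ 4 (mod 11).
Since F(a, b, c) ≡ 4 ≠ 0 (mod 11), P does NOT lie on the curve.


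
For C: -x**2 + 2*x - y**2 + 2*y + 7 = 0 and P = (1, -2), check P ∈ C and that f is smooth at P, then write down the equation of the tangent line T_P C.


Tangent line at P: 6*y + 12 = 0.

Step 1: f(1, -2) = 0, so P lies on C.
Step 2: partial derivatives
  f_x(x, y) = 2 - 2*x, f_y(x, y) = 2 - 2*y.
  f_x(P) = 0, f_y(P) = 6 (gradient nonzero, so P is smooth).
Step 3: tangent line at P: 0·(x − 1) + 6·(y − -2) = 0.
Expanding: 6*y + 12 = 0.


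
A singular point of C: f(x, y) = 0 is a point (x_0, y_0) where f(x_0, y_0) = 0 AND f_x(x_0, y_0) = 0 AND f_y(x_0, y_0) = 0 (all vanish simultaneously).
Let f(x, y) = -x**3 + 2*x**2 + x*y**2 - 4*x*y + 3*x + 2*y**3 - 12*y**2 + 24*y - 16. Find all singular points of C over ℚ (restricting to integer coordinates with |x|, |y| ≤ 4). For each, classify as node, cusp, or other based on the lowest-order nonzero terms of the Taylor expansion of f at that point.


Singular points: {(1, 2)}; classification: node.

Compute partial derivatives:
  f_x = -3*x**2 + 4*x + y**2 - 4*y + 3.
  f_y = 2*x*y - 4*x + 6*y**2 - 24*y + 24.
Scan x_0 ∈ {−4, ..., 4}. For each x_0, f_y(x_0, y) is a polynomial in y; find its integer roots y ∈ {−4, ..., 4}, then test f_x and f at those candidates.
  x = -4: f_y(-4, y) = 6*y**2 - 32*y + 40; vanishes at y ∈ {2}. (-4, 2): f_x = -65 ≠ 0.
  x = -3: f_y(-3, y) = 6*y**2 - 30*y + 36; vanishes at y ∈ {2, 3}. (-3, 2): f_x = -40 ≠ 0; (-3, 3): f_x = -39 ≠ 0.
  x = -2: f_y(-2, y) = 6*y**2 - 28*y + 32; vanishes at y ∈ {2}. (-2, 2): f_x = -21 ≠ 0.
  x = -1: f_y(-1, y) = 6*y**2 - 26*y + 28; vanishes at y ∈ {2}. (-1, 2): f_x = -8 ≠ 0.
  x = 0: f_y(0, y) = 6*y**2 - 24*y + 24; vanishes at y ∈ {2}. (0, 2): f_x = -1 ≠ 0.
  x = 1: f_y(1, y) = 6*y**2 - 22*y + 20; vanishes at y ∈ {2}. (1, 2): f_x = 0, f = 0 — SINGULAR.
  x = 2: f_y(2, y) = 6*y**2 - 20*y + 16; vanishes at y ∈ {2}. (2, 2): f_x = -5 ≠ 0.
  x = 3: f_y(3, y) = 6*y**2 - 18*y + 12; vanishes at y ∈ {1, 2}. (3, 1): f_x = -15 ≠ 0; (3, 2): f_x = -16 ≠ 0.
  x = 4: f_y(4, y) = 6*y**2 - 16*y + 8; vanishes at y ∈ {2}. (4, 2): f_x = -33 ≠ 0.
Only singular point on the grid: (1, 2).
Classify: substitute x = 1 + u, y = 2 + v and expand: f = -u**3 - u**2 + u*v**2 + 2*v**3 + v**2.
No constant or linear terms (consistent with a singular point). Quadratic part: -u**2 + v**2. Cubic part: -u**3 + u*v**2 + 2*v**3.
The quadratic part v**2 - u**2 = (v − u)(v + u) splits into two distinct linear factors, so there are two distinct tangent lines y − 2 = ±(x − 1) — this is a node (ordinary double point).
Classification: node.


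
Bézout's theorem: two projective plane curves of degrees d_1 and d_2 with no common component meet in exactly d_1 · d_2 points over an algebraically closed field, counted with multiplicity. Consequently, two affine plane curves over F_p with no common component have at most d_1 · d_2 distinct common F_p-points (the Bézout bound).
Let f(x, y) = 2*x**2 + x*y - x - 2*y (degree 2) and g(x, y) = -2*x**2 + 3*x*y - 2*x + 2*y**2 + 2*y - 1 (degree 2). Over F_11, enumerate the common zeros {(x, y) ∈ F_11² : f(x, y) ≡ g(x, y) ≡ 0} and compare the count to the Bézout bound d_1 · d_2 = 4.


Common zeros: {(10, 1)}; count = 1; Bézout bound = 4.

deg(f) = 2, deg(g) = 2, so Bézout bound = 4.
Scan x ∈ F_11. For each x, list the y ∈ F_11 with f(x, y) ≡ 0 and those with g(x, y) ≡ 0 (mod 11); the common zeros in that column are the intersection.
  x = 0: f ≡ 0 at y ∈ {0}; g ≡ 0 at y ∈ {2, 8}; common: ∅.
  x = 1: f ≡ 0 at y ∈ {1}; g ≡ 0 at y ∈ ∅; common: ∅.
  x = 2: f ≡ 0 at y ∈ ∅; g ≡ 0 at y ∈ {2, 5}; common: ∅.
  x = 3: f ≡ 0 at y ∈ {7}; g ≡ 0 at y ∈ ∅; common: ∅.
  x = 4: f ≡ 0 at y ∈ {8}; g ≡ 0 at y ∈ ∅; common: ∅.
  x = 5: f ≡ 0 at y ∈ {7}; g ≡ 0 at y ∈ ∅; common: ∅.
  x = 6: f ≡ 0 at y ∈ {0}; g ≡ 0 at y ∈ ∅; common: ∅.
  x = 7: f ≡ 0 at y ∈ {6}; g ≡ 0 at y ∈ {1, 4}; common: ∅.
  x = 8: f ≡ 0 at y ∈ {2}; g ≡ 0 at y ∈ ∅; common: ∅.
  x = 9: f ≡ 0 at y ∈ {8}; g ≡ 0 at y ∈ {4, 9}; common: ∅.
  x = 10: f ≡ 0 at y ∈ {1}; g ≡ 0 at y ∈ {1, 5}; common: {1}.
Collecting: common zeros = {(10, 1)}, so the count is 1.
Comparison with the Bézout bound: 1 ≤ 4 = deg(f)·deg(g), as expected for curves with no common component (the affine F_11-count falls short of the bound because intersections may lie at infinity, over extension fields, or carry multiplicity).


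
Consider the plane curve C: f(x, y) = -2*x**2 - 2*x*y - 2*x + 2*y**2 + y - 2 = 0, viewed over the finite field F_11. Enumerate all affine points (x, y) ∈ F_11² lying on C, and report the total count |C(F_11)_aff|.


Affine F_11-points: {(1, 2), (1, 4), (2, 9), (4, 10), (5, 4), (5, 6), (7, 2), (7, 10), (10, 6), (10, 9)}; count = 10.

For each of the 121 pairs (x, y) ∈ F_11², evaluate f(x, y) mod 11. Record the zeros.
  x = 0: [0↦9, 1↦1, 2↦8, 3↦8, 4↦1, 5↦9, 6↦10, 7↦4, 8↦2, 9↦4, 10↦10]  zeros at y ∈ ∅
  x = 1: [0↦5, 1↦6, 2↦0, 3↦9, 4↦0, 5↦6, 6↦5, 7↦8, 8↦4, 9↦4, 10↦8]  zeros at y ∈ {2, 4}
  x = 2: [0↦8, 1↦7, 2↦10, 3↦6, 4↦6, 5↦10, 6↦7, 7↦8, 8↦2, 9↦0, 10↦2]  zeros at y ∈ {9}
  x = 3: [0↦7, 1↦4, 2↦5, 3↦10, 4↦8, 5↦10, 6↦5, 7↦4, 8↦7, 9↦3, 10↦3]  zeros at y ∈ ∅
  x = 4: [0↦2, 1↦8, 2↦7, 3↦10, 4↦6, 5↦6, 6↦10, 7↦7, 8↦8, 9↦2, 10↦0]  zeros at y ∈ {10}
  x = 5: [0↦4, 1↦8, 2↦5, 3↦6, 4↦0, 5↦9, 6↦0, 7↦6, 8↦5, 9↦8, 10↦4]  zeros at y ∈ {4, 6}
  x = 6: [0↦2, 1↦4, 2↦10, 3↦9, 4↦1, 5↦8, 6↦8, 7↦1, 8↦9, 9↦10, 10↦4]  zeros at y ∈ ∅
  x = 7: [0↦7, 1↦7, 2↦0, 3↦8, 4↦9, 5↦3, 6↦1, 7↦3, 8↦9, 9↦8, 10↦0]  zeros at y ∈ {2, 10}
  x = 8: [0↦8, 1↦6, 2↦8, 3↦3, 4↦2, 5↦5, 6↦1, 7↦1, 8↦5, 9↦2, 10↦3]  zeros at y ∈ ∅
  x = 9: [0↦5, 1↦1, 2↦1, 3↦5, 4↦2, 5↦3, 6↦8, 7↦6, 8↦8, 9↦3, 10↦2]  zeros at y ∈ ∅
  x = 10: [0↦9, 1↦3, 2↦1, 3↦3, 4↦9, 5↦8, 6↦0, 7↦7, 8↦7, 9↦0, 10↦8]  zeros at y ∈ {6, 9}
Collecting zeros: affine points = {(1, 2), (1, 4), (2, 9), (4, 10), (5, 4), (5, 6), (7, 2), (7, 10), (10, 6), (10, 9)}.
Total count |C(F_11)_aff| = 10.


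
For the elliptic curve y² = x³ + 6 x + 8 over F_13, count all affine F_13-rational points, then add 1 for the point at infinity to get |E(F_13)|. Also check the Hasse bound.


Affine points = {(3, 1), (3, 12), (6, 0), (7, 4), (7, 9), (8, 3), (8, 10), (11, 1), (11, 12), (12, 1), (12, 12)}; affine count = 11; |E(F_13)| = 12.

Discriminant check: Δ ∝ 4a³ + 27b² = 4·6³ + 27·8² = 4·216 + 27·64 ≡ 5 (mod 13). Nonzero ⇒ E is nonsingular.
For each x ∈ F_13, compute rhs = x³ + 6·x + 8 mod 13, then count y ∈ F_13 with y² ≡ rhs.
  x = 0: rhs = 8, matching y values: none (0 points).
  x = 1: rhs = 2, matching y values: none (0 points).
  x = 2: rhs = 2, matching y values: none (0 points).
  x = 3: rhs = 1, matching y values: 1, 12 (2 points).
  x = 4: rhs = 5, matching y values: none (0 points).
  x = 5: rhs = 7, matching y values: none (0 points).
  x = 6: rhs = 0, matching y values: 0 (1 points).
  x = 7: rhs = 3, matching y values: 4, 9 (2 points).
  x = 8: rhs = 9, matching y values: 3, 10 (2 points).
  x = 9: rhs = 11, matching y values: none (0 points).
  x = 10: rhs = 2, matching y values: none (0 points).
  x = 11: rhs = 1, matching y values: 1, 12 (2 points).
  x = 12: rhs = 1, matching y values: 1, 12 (2 points).
Total affine count: 11.
Full point count |E(F_13)| = 11 + 1 = 12.
Hasse bound: |12 − (13+1)| = |-2| = 2 ≤ 2√13 ≈ 7.2111 ✓.


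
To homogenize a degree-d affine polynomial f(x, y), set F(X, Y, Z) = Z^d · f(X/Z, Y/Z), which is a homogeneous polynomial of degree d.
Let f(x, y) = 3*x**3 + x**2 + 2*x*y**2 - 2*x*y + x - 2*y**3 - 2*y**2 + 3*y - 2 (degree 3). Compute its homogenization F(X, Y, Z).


F(X, Y, Z) = 3*X**3 + X**2*Z + 2*X*Y**2 - 2*X*Y*Z + X*Z**2 - 2*Y**3 - 2*Y**2*Z + 3*Y*Z**2 - 2*Z**3

deg(f) = 3.
Substitute x = X/Z, y = Y/Z into f, then multiply by Z^3.
  monomial 3·x^3·y^0 ↦ 3·X^3·Y^0·Z^0.
  monomial 1·x^2·y^0 ↦ 1·X^2·Y^0·Z^1.
  monomial 2·x^1·y^2 ↦ 2·X^1·Y^2·Z^0.
  monomial -2·x^1·y^1 ↦ -2·X^1·Y^1·Z^1.
  monomial 1·x^1·y^0 ↦ 1·X^1·Y^0·Z^2.
  monomial -2·x^0·y^3 ↦ -2·X^0·Y^3·Z^0.
  monomial -2·x^0·y^2 ↦ -2·X^0·Y^2·Z^1.
  monomial 3·x^0·y^1 ↦ 3·X^0·Y^1·Z^2.
  monomial -2·x^0·y^0 ↦ -2·X^0·Y^0·Z^3.
Collecting: F(X, Y, Z) = 3*X**3 + X**2*Z + 2*X*Y**2 - 2*X*Y*Z + X*Z**2 - 2*Y**3 - 2*Y**2*Z + 3*Y*Z**2 - 2*Z**3.


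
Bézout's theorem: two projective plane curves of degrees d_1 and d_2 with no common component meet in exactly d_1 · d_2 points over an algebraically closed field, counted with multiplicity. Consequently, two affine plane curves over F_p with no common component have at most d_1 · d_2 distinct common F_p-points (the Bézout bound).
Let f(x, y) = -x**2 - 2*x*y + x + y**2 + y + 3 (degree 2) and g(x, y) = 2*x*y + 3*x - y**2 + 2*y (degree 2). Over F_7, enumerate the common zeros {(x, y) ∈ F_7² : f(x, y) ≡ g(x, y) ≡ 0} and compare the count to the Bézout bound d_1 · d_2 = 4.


Common zeros: {(5, 3)}; count = 1; Bézout bound = 4.

deg(f) = 2, deg(g) = 2, so Bézout bound = 4.
Scan x ∈ F_7. For each x, list the y ∈ F_7 with f(x, y) ≡ 0 and those with g(x, y) ≡ 0 (mod 7); the common zeros in that column are the intersection.
  x = 0: f ≡ 0 at y ∈ ∅; g ≡ 0 at y ∈ {0, 2}; common: ∅.
  x = 1: f ≡ 0 at y ∈ ∅; g ≡ 0 at y ∈ {2}; common: ∅.
  x = 2: f ≡ 0 at y ∈ ∅; g ≡ 0 at y ∈ {2, 4}; common: ∅.
  x = 3: f ≡ 0 at y ∈ {1, 4}; g ≡ 0 at y ∈ {2, 6}; common: ∅.
  x = 4: f ≡ 0 at y ∈ {3, 4}; g ≡ 0 at y ∈ {1, 2}; common: ∅.
  x = 5: f ≡ 0 at y ∈ {3, 6}; g ≡ 0 at y ∈ {2, 3}; common: {3}.
  x = 6: f ≡ 0 at y ∈ ∅; g ≡ 0 at y ∈ {2, 5}; common: ∅.
Collecting: common zeros = {(5, 3)}, so the count is 1.
Comparison with the Bézout bound: 1 ≤ 4 = deg(f)·deg(g), as expected for curves with no common component (the affine F_7-count falls short of the bound because intersections may lie at infinity, over extension fields, or carry multiplicity).


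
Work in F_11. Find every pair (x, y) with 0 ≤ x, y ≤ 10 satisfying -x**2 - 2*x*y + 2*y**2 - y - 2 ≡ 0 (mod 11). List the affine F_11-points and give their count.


Affine F_11-points: {(1, 9), (3, 0), (3, 9), (4, 4), (4, 6), (6, 6), (8, 0), (8, 3), (10, 1), (10, 4)}; count = 10.

For each of the 121 pairs (x, y) ∈ F_11², evaluate f(x, y) mod 11. Record the zeros.
  x = 0: [0↦9, 1↦10, 2↦4, 3↦2, 4↦4, 5↦10, 6↦9, 7↦1, 8↦8, 9↦8, 10↦1]  zeros at y ∈ ∅
  x = 1: [0↦8, 1↦7, 2↦10, 3↦6, 4↦6, 5↦10, 6↦7, 7↦8, 8↦2, 9↦0, 10↦2]  zeros at y ∈ {9}
  x = 2: [0↦5, 1↦2, 2↦3, 3↦8, 4↦6, 5↦8, 6↦3, 7↦2, 8↦5, 9↦1, 10↦1]  zeros at y ∈ ∅
  x = 3: [0↦0, 1↦6, 2↦5, 3↦8, 4↦4, 5↦4, 6↦8, 7↦5, 8↦6, 9↦0, 10↦9]  zeros at y ∈ {0, 9}
  x = 4: [0↦4, 1↦8, 2↦5, 3↦6, 4↦0, 5↦9, 6↦0, 7↦6, 8↦5, 9↦8, 10↦4]  zeros at y ∈ {4, 6}
  x = 5: [0↦6, 1↦8, 2↦3, 3↦2, 4↦5, 5↦1, 6↦1, 7↦5, 8↦2, 9↦3, 10↦8]  zeros at y ∈ ∅
  x = 6: [0↦6, 1↦6, 2↦10, 3↦7, 4↦8, 5↦2, 6↦0, 7↦2, 8↦8, 9↦7, 10↦10]  zeros at y ∈ {6}
  x = 7: [0↦4, 1↦2, 2↦4, 3↦10, 4↦9, 5↦1, 6↦8, 7↦8, 8↦1, 9↦9, 10↦10]  zeros at y ∈ ∅
  x = 8: [0↦0, 1↦7, 2↦7, 3↦0, 4↦8, 5↦9, 6↦3, 7↦1, 8↦3, 9↦9, 10↦8]  zeros at y ∈ {0, 3}
  x = 9: [0↦5, 1↦10, 2↦8, 3↦10, 4↦5, 5↦4, 6↦7, 7↦3, 8↦3, 9↦7, 10↦4]  zeros at y ∈ ∅
  x = 10: [0↦8, 1↦0, 2↦7, 3↦7, 4↦0, 5↦8, 6↦9, 7↦3, 8↦1, 9↦3, 10↦9]  zeros at y ∈ {1, 4}
Collecting zeros: affine points = {(1, 9), (3, 0), (3, 9), (4, 4), (4, 6), (6, 6), (8, 0), (8, 3), (10, 1), (10, 4)}.
Total count |C(F_11)_aff| = 10.


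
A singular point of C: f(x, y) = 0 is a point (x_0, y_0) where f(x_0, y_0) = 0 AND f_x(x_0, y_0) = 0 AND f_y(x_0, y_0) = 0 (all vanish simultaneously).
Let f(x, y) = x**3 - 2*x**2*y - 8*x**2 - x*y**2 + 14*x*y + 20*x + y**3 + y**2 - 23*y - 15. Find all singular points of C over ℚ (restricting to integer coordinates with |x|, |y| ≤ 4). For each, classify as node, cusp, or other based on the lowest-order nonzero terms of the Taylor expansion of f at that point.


Singular points: {(3, 1)}; classification: node.

Compute partial derivatives:
  f_x = 3*x**2 - 4*x*y - 16*x - y**2 + 14*y + 20.
  f_y = -2*x**2 - 2*x*y + 14*x + 3*y**2 + 2*y - 23.
Scan x_0 ∈ {−4, ..., 4}. For each x_0, f_y(x_0, y) is a polynomial in y; find its integer roots y ∈ {−4, ..., 4}, then test f_x and f at those candidates.
  x = -4: f_y(-4, y) = 3*y**2 + 10*y - 111; no integer root y with |y| ≤ 4.
  x = -3: f_y(-3, y) = 3*y**2 + 8*y - 83; no integer root y with |y| ≤ 4.
  x = -2: f_y(-2, y) = 3*y**2 + 6*y - 59; no integer root y with |y| ≤ 4.
  x = -1: f_y(-1, y) = 3*y**2 + 4*y - 39; vanishes at y ∈ {3}. (-1, 3): f_x = 84 ≠ 0.
  x = 0: f_y(0, y) = 3*y**2 + 2*y - 23; no integer root y with |y| ≤ 4.
  x = 1: f_y(1, y) = 3*y**2 - 11; no integer root y with |y| ≤ 4.
  x = 2: f_y(2, y) = 3*y**2 - 2*y - 3; no integer root y with |y| ≤ 4.
  x = 3: f_y(3, y) = 3*y**2 - 4*y + 1; vanishes at y ∈ {1}. (3, 1): f_x = 0, f = 0 — SINGULAR.
  x = 4: f_y(4, y) = 3*y**2 - 6*y + 1; no integer root y with |y| ≤ 4.
Only singular point on the grid: (3, 1).
Classify: substitute x = 3 + u, y = 1 + v and expand: f = u**3 - 2*u**2*v - u**2 - u*v**2 + v**3 + v**2.
No constant or linear terms (consistent with a singular point). Quadratic part: -u**2 + v**2. Cubic part: u**3 - 2*u**2*v - u*v**2 + v**3.
The quadratic part v**2 - u**2 = (v − u)(v + u) splits into two distinct linear factors, so there are two distinct tangent lines y − 1 = ±(x − 3) — this is a node (ordinary double point).
Classification: node.


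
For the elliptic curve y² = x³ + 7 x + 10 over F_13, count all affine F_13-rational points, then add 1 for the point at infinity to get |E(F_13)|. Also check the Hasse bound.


Affine points = {(0, 6), (0, 7), (5, 1), (5, 12), (7, 5), (7, 8), (9, 3), (9, 10), (10, 1), (10, 12), (11, 1), (11, 12)}; affine count = 12; |E(F_13)| = 13.

Discriminant check: Δ ∝ 4a³ + 27b² = 4·7³ + 27·10² = 4·343 + 27·100 ≡ 3 (mod 13). Nonzero ⇒ E is nonsingular.
For each x ∈ F_13, compute rhs = x³ + 7·x + 10 mod 13, then count y ∈ F_13 with y² ≡ rhs.
  x = 0: rhs = 10, matching y values: 6, 7 (2 points).
  x = 1: rhs = 5, matching y values: none (0 points).
  x = 2: rhs = 6, matching y values: none (0 points).
  x = 3: rhs = 6, matching y values: none (0 points).
  x = 4: rhs = 11, matching y values: none (0 points).
  x = 5: rhs = 1, matching y values: 1, 12 (2 points).
  x = 6: rhs = 8, matching y values: none (0 points).
  x = 7: rhs = 12, matching y values: 5, 8 (2 points).
  x = 8: rhs = 6, matching y values: none (0 points).
  x = 9: rhs = 9, matching y values: 3, 10 (2 points).
  x = 10: rhs = 1, matching y values: 1, 12 (2 points).
  x = 11: rhs = 1, matching y values: 1, 12 (2 points).
  x = 12: rhs = 2, matching y values: none (0 points).
Total affine count: 12.
Full point count |E(F_13)| = 12 + 1 = 13.
Hasse bound: |13 − (13+1)| = |-1| = 1 ≤ 2√13 ≈ 7.2111 ✓.


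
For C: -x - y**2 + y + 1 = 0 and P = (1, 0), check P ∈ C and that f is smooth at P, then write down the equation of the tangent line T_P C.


Tangent line at P: -x + y + 1 = 0.

Step 1: f(1, 0) = 0, so P lies on C.
Step 2: partial derivatives
  f_x(x, y) = -1, f_y(x, y) = 1 - 2*y.
  f_x(P) = -1, f_y(P) = 1 (gradient nonzero, so P is smooth).
Step 3: tangent line at P: -1·(x − 1) + 1·(y − 0) = 0.
Expanding: -x + y + 1 = 0.


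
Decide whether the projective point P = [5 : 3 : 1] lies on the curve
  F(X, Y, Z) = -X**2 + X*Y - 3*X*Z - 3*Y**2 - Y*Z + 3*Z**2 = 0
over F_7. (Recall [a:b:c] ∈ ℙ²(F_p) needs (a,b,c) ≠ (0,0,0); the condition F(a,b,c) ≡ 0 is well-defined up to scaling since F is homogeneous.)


F(5,3,1) ≡ 4 (mod 7); P is NOT on the curve.

Evaluate F(5, 3, 1) term-by-term (mod 7).
  -X**2 ↦ -1·25·1·1 = -25
  X*Y ↦ 1·5·3·1 = 15
  -3*X*Z ↦ -3·5·1·1 = -15
  -3*Y**2 ↦ -3·1·9·1 = -27
  -Y*Z ↦ -1·1·3·1 = -3
  3*Z**2 ↦ 3·1·1·1 = 3
Sum: F(5, 3, 1) = (-25) + (15) + (-15) + (-27) + (-3) + (3) = -52.
Reducing mod 7: -52 ≡ 4 (mod 7).
Since F(a, b, c) ≡ 4 ≠ 0 (mod 7), P does NOT lie on the curve.


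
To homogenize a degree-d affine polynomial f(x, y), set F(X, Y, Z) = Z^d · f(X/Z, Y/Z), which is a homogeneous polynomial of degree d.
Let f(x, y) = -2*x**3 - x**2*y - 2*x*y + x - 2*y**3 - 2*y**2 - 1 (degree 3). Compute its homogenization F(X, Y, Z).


F(X, Y, Z) = -2*X**3 - X**2*Y - 2*X*Y*Z + X*Z**2 - 2*Y**3 - 2*Y**2*Z - Z**3

deg(f) = 3.
Substitute x = X/Z, y = Y/Z into f, then multiply by Z^3.
  monomial -2·x^3·y^0 ↦ -2·X^3·Y^0·Z^0.
  monomial -1·x^2·y^1 ↦ -1·X^2·Y^1·Z^0.
  monomial -2·x^1·y^1 ↦ -2·X^1·Y^1·Z^1.
  monomial 1·x^1·y^0 ↦ 1·X^1·Y^0·Z^2.
  monomial -2·x^0·y^3 ↦ -2·X^0·Y^3·Z^0.
  monomial -2·x^0·y^2 ↦ -2·X^0·Y^2·Z^1.
  monomial -1·x^0·y^0 ↦ -1·X^0·Y^0·Z^3.
Collecting: F(X, Y, Z) = -2*X**3 - X**2*Y - 2*X*Y*Z + X*Z**2 - 2*Y**3 - 2*Y**2*Z - Z**3.


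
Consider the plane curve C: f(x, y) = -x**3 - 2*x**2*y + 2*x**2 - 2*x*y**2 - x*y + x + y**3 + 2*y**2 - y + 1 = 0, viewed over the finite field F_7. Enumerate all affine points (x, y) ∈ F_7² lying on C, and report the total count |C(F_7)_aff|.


Affine F_7-points: {(1, 1), (2, 3), (5, 4)}; count = 3.

For each of the 49 pairs (x, y) ∈ F_7², evaluate f(x, y) mod 7. Record the zeros.
  x = 0: [0↦1, 1↦3, 2↦1, 3↦1, 4↦2, 5↦3, 6↦3]  zeros at y ∈ ∅
  x = 1: [0↦3, 1↦0, 2↦3, 3↦4, 4↦2, 5↦3, 6↦6]  zeros at y ∈ {1}
  x = 2: [0↦3, 1↦5, 2↦2, 3↦0, 4↦5, 5↦2, 6↦4]  zeros at y ∈ {3}
  x = 3: [0↦2, 1↦5, 2↦6, 3↦4, 4↦5, 5↦1, 6↦5]  zeros at y ∈ ∅
  x = 4: [0↦1, 1↦1, 2↦2, 3↦3, 4↦3, 5↦1, 6↦3]  zeros at y ∈ ∅
  x = 5: [0↦1, 1↦1, 2↦5, 3↦5, 4↦0, 5↦3, 6↦6]  zeros at y ∈ {4}
  x = 6: [0↦3, 1↦6, 2↦2, 3↦4, 4↦4, 5↦1, 6↦1]  zeros at y ∈ ∅
Collecting zeros: affine points = {(1, 1), (2, 3), (5, 4)}.
Total count |C(F_7)_aff| = 3.


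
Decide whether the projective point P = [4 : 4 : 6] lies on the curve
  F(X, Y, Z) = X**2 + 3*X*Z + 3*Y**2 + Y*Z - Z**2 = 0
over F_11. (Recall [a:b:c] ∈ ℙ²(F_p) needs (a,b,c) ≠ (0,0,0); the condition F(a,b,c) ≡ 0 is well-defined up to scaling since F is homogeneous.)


F(4,4,6) ≡ 3 (mod 11); P is NOT on the curve.

Evaluate F(4, 4, 6) term-by-term (mod 11).
  X**2 ↦ 1·16·1·1 = 16
  3*X*Z ↦ 3·4·1·6 = 72
  3*Y**2 ↦ 3·1·16·1 = 48
  Y*Z ↦ 1·1·4·6 = 24
  -Z**2 ↦ -1·1·1·36 = -36
Sum: F(4, 4, 6) = (16) + (72) + (48) + (24) + (-36) = 124.
Reducing mod 11: 124 ≡ 3 (mod 11).
Since F(a, b, c) ≡ 3 ≠ 0 (mod 11), P does NOT lie on the curve.


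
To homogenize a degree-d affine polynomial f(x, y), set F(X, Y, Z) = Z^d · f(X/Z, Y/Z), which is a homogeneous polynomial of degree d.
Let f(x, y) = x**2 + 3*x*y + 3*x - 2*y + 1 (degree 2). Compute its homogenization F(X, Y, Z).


F(X, Y, Z) = X**2 + 3*X*Y + 3*X*Z - 2*Y*Z + Z**2

deg(f) = 2.
Substitute x = X/Z, y = Y/Z into f, then multiply by Z^2.
  monomial 1·x^2·y^0 ↦ 1·X^2·Y^0·Z^0.
  monomial 3·x^1·y^1 ↦ 3·X^1·Y^1·Z^0.
  monomial 3·x^1·y^0 ↦ 3·X^1·Y^0·Z^1.
  monomial -2·x^0·y^1 ↦ -2·X^0·Y^1·Z^1.
  monomial 1·x^0·y^0 ↦ 1·X^0·Y^0·Z^2.
Collecting: F(X, Y, Z) = X**2 + 3*X*Y + 3*X*Z - 2*Y*Z + Z**2.


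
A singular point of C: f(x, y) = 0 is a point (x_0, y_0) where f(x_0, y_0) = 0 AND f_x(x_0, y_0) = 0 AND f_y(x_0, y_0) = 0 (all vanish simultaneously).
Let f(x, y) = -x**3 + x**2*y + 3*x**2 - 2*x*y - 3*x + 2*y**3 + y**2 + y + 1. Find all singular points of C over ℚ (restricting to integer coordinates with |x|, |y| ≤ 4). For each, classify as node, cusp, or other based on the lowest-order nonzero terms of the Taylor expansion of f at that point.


Singular points: {(1, 0)}; classification: cusp.

Compute partial derivatives:
  f_x = -3*x**2 + 2*x*y + 6*x - 2*y - 3.
  f_y = x**2 - 2*x + 6*y**2 + 2*y + 1.
Scan x_0 ∈ {−4, ..., 4}. For each x_0, f_y(x_0, y) is a polynomial in y; find its integer roots y ∈ {−4, ..., 4}, then test f_x and f at those candidates.
  x = -4: f_y(-4, y) = 6*y**2 + 2*y + 25; no integer root y with |y| ≤ 4.
  x = -3: f_y(-3, y) = 6*y**2 + 2*y + 16; no integer root y with |y| ≤ 4.
  x = -2: f_y(-2, y) = 6*y**2 + 2*y + 9; no integer root y with |y| ≤ 4.
  x = -1: f_y(-1, y) = 6*y**2 + 2*y + 4; no integer root y with |y| ≤ 4.
  x = 0: f_y(0, y) = 6*y**2 + 2*y + 1; no integer root y with |y| ≤ 4.
  x = 1: f_y(1, y) = 6*y**2 + 2*y; vanishes at y ∈ {0}. (1, 0): f_x = 0, f = 0 — SINGULAR.
  x = 2: f_y(2, y) = 6*y**2 + 2*y + 1; no integer root y with |y| ≤ 4.
  x = 3: f_y(3, y) = 6*y**2 + 2*y + 4; no integer root y with |y| ≤ 4.
  x = 4: f_y(4, y) = 6*y**2 + 2*y + 9; no integer root y with |y| ≤ 4.
Only singular point on the grid: (1, 0).
Classify: substitute x = 1 + u, y = 0 + v and expand: f = -u**3 + u**2*v + 2*v**3 + v**2.
No constant or linear terms (consistent with a singular point). Quadratic part: v**2. Cubic part: -u**3 + u**2*v + 2*v**3.
The quadratic part v**2 is a perfect square, so there is a single (double) tangent line v = 0, i.e. y = 0. Restricting the cubic part to that line (v = 0) leaves -u**3 ≠ 0, so f is not divisible by v and the branch is v² ≈ u**3 to lowest order — this is a cusp.
Classification: cusp.
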